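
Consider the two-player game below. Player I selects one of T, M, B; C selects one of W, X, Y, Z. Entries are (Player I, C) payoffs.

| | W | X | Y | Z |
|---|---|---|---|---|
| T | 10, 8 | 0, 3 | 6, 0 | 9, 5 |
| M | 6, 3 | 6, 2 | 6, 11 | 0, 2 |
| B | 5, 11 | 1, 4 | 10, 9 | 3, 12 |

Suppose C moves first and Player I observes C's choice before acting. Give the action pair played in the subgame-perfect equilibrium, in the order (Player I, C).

Player I best-responds to each possible C move:
- W: Player I compares 10, 6, 5 and picks T; C would get 8.
- X: Player I compares 0, 6, 1 and picks M; C would get 2.
- Y: Player I compares 6, 6, 10 and picks B; C would get 9.
- Z: Player I compares 9, 0, 3 and picks T; C would get 5.
Among 8, 2, 9, 5, the best is 9 at Y. Subgame-perfect outcome: (B, Y) with payoffs (10, 9).

(B, Y)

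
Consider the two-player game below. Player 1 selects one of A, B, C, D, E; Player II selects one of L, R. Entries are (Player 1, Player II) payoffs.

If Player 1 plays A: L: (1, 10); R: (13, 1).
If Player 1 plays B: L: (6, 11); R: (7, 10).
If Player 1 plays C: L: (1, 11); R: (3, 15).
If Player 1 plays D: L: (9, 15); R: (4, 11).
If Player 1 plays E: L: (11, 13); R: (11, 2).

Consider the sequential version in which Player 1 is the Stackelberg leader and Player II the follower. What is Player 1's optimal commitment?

E

Backward induction with Player 1 moving first.
- A: BR = L, leader payoff 1.
- B: BR = L, leader payoff 6.
- C: BR = R, leader payoff 3.
- D: BR = L, leader payoff 9.
- E: BR = L, leader payoff 11.
Player 1's induced payoffs are 1, 6, 3, 9, 11, so Player 1 commits to E. Subgame-perfect outcome: (E, L) with payoffs (11, 13).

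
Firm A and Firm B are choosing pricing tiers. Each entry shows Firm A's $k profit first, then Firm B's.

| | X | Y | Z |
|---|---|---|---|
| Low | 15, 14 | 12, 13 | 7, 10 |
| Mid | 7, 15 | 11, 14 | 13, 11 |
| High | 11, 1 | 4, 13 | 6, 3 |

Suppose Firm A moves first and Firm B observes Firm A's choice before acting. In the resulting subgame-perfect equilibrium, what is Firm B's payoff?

Work backward from Firm B's decision.
- Low → Firm B plays X (best of 14, 13, 10); Firm A gets 15.
- Mid → Firm B plays X (best of 15, 14, 11); Firm A gets 7.
- High → Firm B plays Y (best of 1, 13, 3); Firm A gets 4.
Maximizing over 15, 7, 4, Firm A chooses Low. Subgame-perfect outcome: (Low, X) with payoffs (15, 14).

14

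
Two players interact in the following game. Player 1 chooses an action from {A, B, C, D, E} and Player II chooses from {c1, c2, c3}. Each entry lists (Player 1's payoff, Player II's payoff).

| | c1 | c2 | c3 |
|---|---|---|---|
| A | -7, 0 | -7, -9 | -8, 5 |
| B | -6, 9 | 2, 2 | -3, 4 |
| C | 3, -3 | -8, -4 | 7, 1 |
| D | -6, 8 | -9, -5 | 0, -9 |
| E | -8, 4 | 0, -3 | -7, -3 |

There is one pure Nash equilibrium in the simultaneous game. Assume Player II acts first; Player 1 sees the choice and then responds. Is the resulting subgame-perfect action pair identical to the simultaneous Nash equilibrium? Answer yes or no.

no

Work backward from Player 1's decision.
- c1: BR = C, leader payoff -3.
- c2: BR = B, leader payoff 2.
- c3: BR = C, leader payoff 1.
Player II's induced payoffs are -3, 2, 1, so Player II commits to c2. Subgame-perfect outcome: (B, c2) with payoffs (2, 2).
Now find the simultaneous Nash equilibrium.
Player 1's best replies: c1→C; c2→B; c3→C.
Player II's best replies: A→c3; B→c1; C→c3; D→c1; E→c1.
The unique mutual best reply is (C, c3), giving (7, 1).
Sequential outcome (B, c2) differs from the Nash profile (C, c3).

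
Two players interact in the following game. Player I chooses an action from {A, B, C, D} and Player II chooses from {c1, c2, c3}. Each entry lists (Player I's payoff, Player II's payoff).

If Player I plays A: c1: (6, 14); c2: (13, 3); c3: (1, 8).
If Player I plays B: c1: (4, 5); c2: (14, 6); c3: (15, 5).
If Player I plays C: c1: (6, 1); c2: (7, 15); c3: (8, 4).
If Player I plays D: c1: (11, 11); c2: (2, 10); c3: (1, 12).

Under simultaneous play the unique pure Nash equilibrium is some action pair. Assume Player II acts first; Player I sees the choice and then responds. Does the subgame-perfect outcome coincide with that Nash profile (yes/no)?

Solve by backward induction (Player II leads).
- c1: Player I compares 6, 4, 6, 11 and picks D; Player II would get 11.
- c2: Player I compares 13, 14, 7, 2 and picks B; Player II would get 6.
- c3: Player I compares 1, 15, 8, 1 and picks B; Player II would get 5.
Maximizing over 11, 6, 5, Player II chooses c1. Subgame-perfect outcome: (D, c1) with payoffs (11, 11).
Under simultaneous play:
Player I's best replies: c1→D; c2→B; c3→B.
Player II's best replies: A→c1; B→c2; C→c2; D→c3.
Only (B, c2) has each player best-responding; Nash payoffs (14, 6).
Sequential outcome (D, c1) differs from the Nash profile (B, c2).

no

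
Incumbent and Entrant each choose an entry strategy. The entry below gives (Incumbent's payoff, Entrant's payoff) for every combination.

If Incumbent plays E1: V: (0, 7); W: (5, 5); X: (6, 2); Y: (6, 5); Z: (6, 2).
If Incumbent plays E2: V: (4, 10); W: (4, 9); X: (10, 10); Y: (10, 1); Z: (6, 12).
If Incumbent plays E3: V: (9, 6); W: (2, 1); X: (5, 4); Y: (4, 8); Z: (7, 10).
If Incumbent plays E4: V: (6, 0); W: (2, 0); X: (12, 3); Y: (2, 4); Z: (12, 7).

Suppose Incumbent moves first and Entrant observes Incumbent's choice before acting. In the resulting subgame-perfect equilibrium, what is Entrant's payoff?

Backward induction with Incumbent moving first.
- E1: BR = V, leader payoff 0.
- E2: BR = Z, leader payoff 6.
- E3: BR = Z, leader payoff 7.
- E4: BR = Z, leader payoff 12.
Among 0, 6, 7, 12, the best is 12 at E4. Subgame-perfect outcome: (E4, Z) with payoffs (12, 7).

7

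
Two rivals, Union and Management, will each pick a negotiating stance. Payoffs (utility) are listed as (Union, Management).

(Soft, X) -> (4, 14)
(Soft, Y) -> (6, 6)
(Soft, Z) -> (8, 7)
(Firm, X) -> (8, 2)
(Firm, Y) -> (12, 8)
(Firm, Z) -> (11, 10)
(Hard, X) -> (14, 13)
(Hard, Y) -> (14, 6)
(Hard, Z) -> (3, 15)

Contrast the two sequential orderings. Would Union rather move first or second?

second

If Union leads: Management's best replies are Soft→X, Firm→Z, Hard→Z; Union's induced payoffs 4, 11, 3; outcome (Firm, Z), payoffs (11, 10).
If Management leads: Union's best replies are X→Hard, Y→Hard, Z→Firm; Management's induced payoffs 13, 6, 10; outcome (Hard, X), payoffs (14, 13).
Union gets 11 moving first and 14 moving second, so Union prefers to move second.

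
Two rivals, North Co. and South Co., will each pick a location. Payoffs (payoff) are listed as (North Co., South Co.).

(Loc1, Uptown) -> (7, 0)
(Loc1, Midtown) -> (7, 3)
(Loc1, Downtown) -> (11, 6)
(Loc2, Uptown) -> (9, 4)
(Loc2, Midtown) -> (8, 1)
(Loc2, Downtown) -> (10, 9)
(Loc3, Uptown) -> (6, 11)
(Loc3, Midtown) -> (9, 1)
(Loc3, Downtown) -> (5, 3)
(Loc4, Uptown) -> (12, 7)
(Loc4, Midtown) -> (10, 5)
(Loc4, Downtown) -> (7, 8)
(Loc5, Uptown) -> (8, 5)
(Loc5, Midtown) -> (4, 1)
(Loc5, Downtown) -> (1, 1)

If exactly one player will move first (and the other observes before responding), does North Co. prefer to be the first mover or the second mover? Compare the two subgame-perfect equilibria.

If North Co. leads: South Co.'s best replies are Loc1→Downtown, Loc2→Downtown, Loc3→Uptown, Loc4→Downtown, Loc5→Uptown; North Co.'s induced payoffs 11, 10, 6, 7, 8; outcome (Loc1, Downtown), payoffs (11, 6).
If South Co. leads: North Co.'s best replies are Uptown→Loc4, Midtown→Loc4, Downtown→Loc1; South Co.'s induced payoffs 7, 5, 6; outcome (Loc4, Uptown), payoffs (12, 7).
North Co. gets 11 moving first and 12 moving second, so North Co. prefers to move second.

second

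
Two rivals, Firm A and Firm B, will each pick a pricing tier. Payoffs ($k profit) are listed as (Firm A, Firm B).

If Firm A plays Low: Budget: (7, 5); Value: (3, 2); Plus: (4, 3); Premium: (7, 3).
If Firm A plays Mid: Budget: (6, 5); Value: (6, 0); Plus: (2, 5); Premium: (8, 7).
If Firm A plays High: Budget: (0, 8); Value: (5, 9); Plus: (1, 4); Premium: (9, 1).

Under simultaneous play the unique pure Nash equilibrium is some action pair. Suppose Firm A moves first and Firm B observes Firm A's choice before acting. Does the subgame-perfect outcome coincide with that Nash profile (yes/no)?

no

Backward induction with Firm A moving first.
- Low: Firm B compares 5, 2, 3, 3 and picks Budget; Firm A would get 7.
- Mid: Firm B compares 5, 0, 5, 7 and picks Premium; Firm A would get 8.
- High: Firm B compares 8, 9, 4, 1 and picks Value; Firm A would get 5.
Among 7, 8, 5, the best is 8 at Mid. Subgame-perfect outcome: (Mid, Premium) with payoffs (8, 7).
Under simultaneous play:
Firm A's best replies: Budget→Low; Value→Mid; Plus→Low; Premium→High.
Firm B's best replies: Low→Budget; Mid→Premium; High→Value.
The unique mutual best reply is (Low, Budget), giving (7, 5).
Sequential outcome (Mid, Premium) differs from the Nash profile (Low, Budget).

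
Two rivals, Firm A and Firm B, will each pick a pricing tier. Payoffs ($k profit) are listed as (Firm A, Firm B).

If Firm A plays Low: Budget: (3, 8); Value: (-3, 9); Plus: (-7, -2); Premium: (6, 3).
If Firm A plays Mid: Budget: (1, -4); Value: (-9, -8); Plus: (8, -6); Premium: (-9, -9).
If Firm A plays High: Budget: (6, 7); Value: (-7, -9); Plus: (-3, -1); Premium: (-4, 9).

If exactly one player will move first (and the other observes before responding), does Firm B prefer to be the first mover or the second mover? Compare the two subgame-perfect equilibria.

If Firm A leads: Firm B's best replies are Low→Value, Mid→Budget, High→Premium; Firm A's induced payoffs -3, 1, -4; outcome (Mid, Budget), payoffs (1, -4).
If Firm B leads: Firm A's best replies are Budget→High, Value→Low, Plus→Mid, Premium→Low; Firm B's induced payoffs 7, 9, -6, 3; outcome (Low, Value), payoffs (-3, 9).
Firm B gets 9 moving first and -4 moving second, so Firm B prefers to move first.

first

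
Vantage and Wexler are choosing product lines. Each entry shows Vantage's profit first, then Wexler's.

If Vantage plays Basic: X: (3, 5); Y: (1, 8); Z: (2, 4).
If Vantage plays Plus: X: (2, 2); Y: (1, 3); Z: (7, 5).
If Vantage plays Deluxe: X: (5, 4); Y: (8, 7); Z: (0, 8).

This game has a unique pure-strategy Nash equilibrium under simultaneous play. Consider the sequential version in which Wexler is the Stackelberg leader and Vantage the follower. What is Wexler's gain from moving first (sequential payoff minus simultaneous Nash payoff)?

2

Vantage best-responds to each possible Wexler move:
- X: Vantage compares 3, 2, 5 and picks Deluxe; Wexler would get 4.
- Y: Vantage compares 1, 1, 8 and picks Deluxe; Wexler would get 7.
- Z: Vantage compares 2, 7, 0 and picks Plus; Wexler would get 5.
Among 4, 7, 5, the best is 7 at Y. Subgame-perfect outcome: (Deluxe, Y) with payoffs (8, 7).
For the simultaneous game, intersect best replies.
Vantage's best replies: X→Deluxe; Y→Deluxe; Z→Plus.
Wexler's best replies: Basic→Y; Plus→Z; Deluxe→Z.
The unique mutual best reply is (Plus, Z), giving (7, 5).
Wexler's commitment gain: 7 − 5 = 2.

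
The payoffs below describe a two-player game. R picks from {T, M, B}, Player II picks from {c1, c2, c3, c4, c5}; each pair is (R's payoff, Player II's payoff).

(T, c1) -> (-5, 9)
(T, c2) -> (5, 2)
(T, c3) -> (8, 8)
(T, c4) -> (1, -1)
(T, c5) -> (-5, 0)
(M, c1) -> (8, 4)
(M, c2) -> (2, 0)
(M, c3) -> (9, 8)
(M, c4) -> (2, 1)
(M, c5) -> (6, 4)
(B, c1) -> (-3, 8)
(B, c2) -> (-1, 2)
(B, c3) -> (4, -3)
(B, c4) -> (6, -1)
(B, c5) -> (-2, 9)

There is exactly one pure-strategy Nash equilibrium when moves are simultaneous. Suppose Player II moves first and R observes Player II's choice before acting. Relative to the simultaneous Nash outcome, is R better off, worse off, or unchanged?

unchanged

R best-responds to each possible Player II move:
- c1: BR = M, leader payoff 4.
- c2: BR = T, leader payoff 2.
- c3: BR = M, leader payoff 8.
- c4: BR = B, leader payoff -1.
- c5: BR = M, leader payoff 4.
Player II's induced payoffs are 4, 2, 8, -1, 4, so Player II commits to c3. Subgame-perfect outcome: (M, c3) with payoffs (9, 8).
Under simultaneous play:
R's best replies: c1→M; c2→T; c3→M; c4→B; c5→M.
Player II's best replies: T→c1; M→c3; B→c5.
Only (M, c3) has each player best-responding; Nash payoffs (9, 8).
R earns 9 sequentially versus 9 at the Nash outcome: unchanged.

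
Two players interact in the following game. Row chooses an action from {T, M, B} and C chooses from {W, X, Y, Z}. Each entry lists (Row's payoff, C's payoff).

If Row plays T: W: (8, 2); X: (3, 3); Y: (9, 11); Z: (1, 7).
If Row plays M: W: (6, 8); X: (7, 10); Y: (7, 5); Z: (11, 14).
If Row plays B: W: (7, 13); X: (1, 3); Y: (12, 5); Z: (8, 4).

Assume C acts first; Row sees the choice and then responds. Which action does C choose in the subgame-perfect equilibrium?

Row best-responds to each possible C move:
- W → Row plays T (best of 8, 6, 7); C gets 2.
- X → Row plays M (best of 3, 7, 1); C gets 10.
- Y → Row plays B (best of 9, 7, 12); C gets 5.
- Z → Row plays M (best of 1, 11, 8); C gets 14.
Among 2, 10, 5, 14, the best is 14 at Z. Subgame-perfect outcome: (M, Z) with payoffs (11, 14).

Z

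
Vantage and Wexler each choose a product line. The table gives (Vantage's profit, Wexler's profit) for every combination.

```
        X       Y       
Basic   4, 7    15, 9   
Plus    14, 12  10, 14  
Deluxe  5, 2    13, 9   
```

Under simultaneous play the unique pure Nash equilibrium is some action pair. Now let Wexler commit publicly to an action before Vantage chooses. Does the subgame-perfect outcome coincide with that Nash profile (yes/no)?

Solve by backward induction (Wexler leads).
- X: BR = Plus, leader payoff 12.
- Y: BR = Basic, leader payoff 9.
Maximizing over 12, 9, Wexler chooses X. Subgame-perfect outcome: (Plus, X) with payoffs (14, 12).
Now find the simultaneous Nash equilibrium.
Vantage's best replies: X→Plus; Y→Basic.
Wexler's best replies: Basic→Y; Plus→Y; Deluxe→Y.
The unique mutual best reply is (Basic, Y), giving (15, 9).
Sequential outcome (Plus, X) differs from the Nash profile (Basic, Y).

no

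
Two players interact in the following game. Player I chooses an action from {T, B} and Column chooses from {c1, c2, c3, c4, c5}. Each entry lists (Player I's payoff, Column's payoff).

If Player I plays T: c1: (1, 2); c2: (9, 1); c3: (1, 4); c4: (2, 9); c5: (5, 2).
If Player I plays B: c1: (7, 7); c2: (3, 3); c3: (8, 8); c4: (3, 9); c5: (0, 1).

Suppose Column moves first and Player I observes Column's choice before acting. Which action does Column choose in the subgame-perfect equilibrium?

Backward induction with Column moving first.
- c1: BR = B, leader payoff 7.
- c2: BR = T, leader payoff 1.
- c3: BR = B, leader payoff 8.
- c4: BR = B, leader payoff 9.
- c5: BR = T, leader payoff 2.
Column's induced payoffs are 7, 1, 8, 9, 2, so Column commits to c4. Subgame-perfect outcome: (B, c4) with payoffs (3, 9).

c4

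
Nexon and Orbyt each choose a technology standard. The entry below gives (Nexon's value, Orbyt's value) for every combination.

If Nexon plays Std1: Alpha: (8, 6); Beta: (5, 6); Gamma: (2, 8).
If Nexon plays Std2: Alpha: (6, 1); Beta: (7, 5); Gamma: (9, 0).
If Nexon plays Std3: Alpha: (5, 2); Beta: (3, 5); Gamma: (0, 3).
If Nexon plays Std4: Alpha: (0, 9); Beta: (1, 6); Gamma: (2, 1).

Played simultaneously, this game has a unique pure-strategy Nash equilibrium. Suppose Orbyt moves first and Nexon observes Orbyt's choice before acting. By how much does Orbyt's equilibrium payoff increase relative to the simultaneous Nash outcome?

Solve by backward induction (Orbyt leads).
- Alpha → Nexon plays Std1 (best of 8, 6, 5, 0); Orbyt gets 6.
- Beta → Nexon plays Std2 (best of 5, 7, 3, 1); Orbyt gets 5.
- Gamma → Nexon plays Std2 (best of 2, 9, 0, 2); Orbyt gets 0.
Among 6, 5, 0, the best is 6 at Alpha. Subgame-perfect outcome: (Std1, Alpha) with payoffs (8, 6).
For the simultaneous game, intersect best replies.
Nexon's best replies: Alpha→Std1; Beta→Std2; Gamma→Std2.
Orbyt's best replies: Std1→Gamma; Std2→Beta; Std3→Beta; Std4→Alpha.
Only (Std2, Beta) has each player best-responding; Nash payoffs (7, 5).
Orbyt's commitment gain: 6 − 5 = 1.

1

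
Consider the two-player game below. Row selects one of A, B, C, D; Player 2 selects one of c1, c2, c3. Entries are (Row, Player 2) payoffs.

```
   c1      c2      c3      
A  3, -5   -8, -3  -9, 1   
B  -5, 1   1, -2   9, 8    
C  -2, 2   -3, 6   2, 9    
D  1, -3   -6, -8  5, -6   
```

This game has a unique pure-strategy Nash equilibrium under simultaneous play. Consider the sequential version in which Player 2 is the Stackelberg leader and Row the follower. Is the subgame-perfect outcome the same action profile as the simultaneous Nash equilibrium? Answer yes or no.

yes

Work backward from Row's decision.
- c1: Row compares 3, -5, -2, 1 and picks A; Player 2 would get -5.
- c2: Row compares -8, 1, -3, -6 and picks B; Player 2 would get -2.
- c3: Row compares -9, 9, 2, 5 and picks B; Player 2 would get 8.
Among -5, -2, 8, the best is 8 at c3. Subgame-perfect outcome: (B, c3) with payoffs (9, 8).
For the simultaneous game, intersect best replies.
Row's best replies: c1→A; c2→B; c3→B.
Player 2's best replies: A→c3; B→c3; C→c3; D→c1.
The unique mutual best reply is (B, c3), giving (9, 8).
Sequential outcome (B, c3) coincides with the Nash profile (B, c3).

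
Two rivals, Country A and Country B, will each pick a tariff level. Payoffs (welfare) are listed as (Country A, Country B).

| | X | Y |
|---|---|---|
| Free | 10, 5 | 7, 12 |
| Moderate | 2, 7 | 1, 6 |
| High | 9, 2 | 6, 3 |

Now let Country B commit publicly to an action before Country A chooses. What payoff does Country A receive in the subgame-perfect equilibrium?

7

Solve by backward induction (Country B leads).
- X → Country A plays Free (best of 10, 2, 9); Country B gets 5.
- Y → Country A plays Free (best of 7, 1, 6); Country B gets 12.
Among 5, 12, the best is 12 at Y. Subgame-perfect outcome: (Free, Y) with payoffs (7, 12).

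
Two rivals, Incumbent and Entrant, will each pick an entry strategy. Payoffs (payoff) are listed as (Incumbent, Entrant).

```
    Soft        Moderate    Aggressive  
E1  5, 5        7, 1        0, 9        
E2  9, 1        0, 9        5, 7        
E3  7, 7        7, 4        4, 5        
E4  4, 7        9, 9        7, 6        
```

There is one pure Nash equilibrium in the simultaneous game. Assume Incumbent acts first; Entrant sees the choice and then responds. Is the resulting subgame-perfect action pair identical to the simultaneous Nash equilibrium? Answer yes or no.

Entrant best-responds to each possible Incumbent move:
- E1: Entrant compares 5, 1, 9 and picks Aggressive; Incumbent would get 0.
- E2: Entrant compares 1, 9, 7 and picks Moderate; Incumbent would get 0.
- E3: Entrant compares 7, 4, 5 and picks Soft; Incumbent would get 7.
- E4: Entrant compares 7, 9, 6 and picks Moderate; Incumbent would get 9.
Incumbent's induced payoffs are 0, 0, 7, 9, so Incumbent commits to E4. Subgame-perfect outcome: (E4, Moderate) with payoffs (9, 9).
For the simultaneous game, intersect best replies.
Incumbent's best replies: Soft→E2; Moderate→E4; Aggressive→E4.
Entrant's best replies: E1→Aggressive; E2→Moderate; E3→Soft; E4→Moderate.
Only (E4, Moderate) has each player best-responding; Nash payoffs (9, 9).
Sequential outcome (E4, Moderate) coincides with the Nash profile (E4, Moderate).

yes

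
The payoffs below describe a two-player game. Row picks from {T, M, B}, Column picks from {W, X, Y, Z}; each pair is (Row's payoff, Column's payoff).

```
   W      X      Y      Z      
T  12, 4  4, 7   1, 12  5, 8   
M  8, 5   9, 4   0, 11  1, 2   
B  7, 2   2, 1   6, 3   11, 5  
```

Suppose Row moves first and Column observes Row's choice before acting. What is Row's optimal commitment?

Column best-responds to each possible Row move:
- T → Column plays Y (best of 4, 7, 12, 8); Row gets 1.
- M → Column plays Y (best of 5, 4, 11, 2); Row gets 0.
- B → Column plays Z (best of 2, 1, 3, 5); Row gets 11.
Row's induced payoffs are 1, 0, 11, so Row commits to B. Subgame-perfect outcome: (B, Z) with payoffs (11, 5).

B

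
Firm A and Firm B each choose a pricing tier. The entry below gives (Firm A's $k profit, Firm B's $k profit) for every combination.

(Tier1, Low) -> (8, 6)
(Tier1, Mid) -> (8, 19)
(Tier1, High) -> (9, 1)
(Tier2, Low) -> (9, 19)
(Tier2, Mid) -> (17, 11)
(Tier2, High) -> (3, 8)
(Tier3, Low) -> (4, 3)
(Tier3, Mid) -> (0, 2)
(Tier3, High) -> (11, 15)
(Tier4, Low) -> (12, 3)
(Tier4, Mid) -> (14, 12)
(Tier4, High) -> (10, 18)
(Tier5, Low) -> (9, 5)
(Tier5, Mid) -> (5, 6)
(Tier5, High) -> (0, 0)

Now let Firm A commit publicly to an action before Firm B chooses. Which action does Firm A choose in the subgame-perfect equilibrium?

Solve by backward induction (Firm A leads).
- Tier1: Firm B compares 6, 19, 1 and picks Mid; Firm A would get 8.
- Tier2: Firm B compares 19, 11, 8 and picks Low; Firm A would get 9.
- Tier3: Firm B compares 3, 2, 15 and picks High; Firm A would get 11.
- Tier4: Firm B compares 3, 12, 18 and picks High; Firm A would get 10.
- Tier5: Firm B compares 5, 6, 0 and picks Mid; Firm A would get 5.
Among 8, 9, 11, 10, 5, the best is 11 at Tier3. Subgame-perfect outcome: (Tier3, High) with payoffs (11, 15).

Tier3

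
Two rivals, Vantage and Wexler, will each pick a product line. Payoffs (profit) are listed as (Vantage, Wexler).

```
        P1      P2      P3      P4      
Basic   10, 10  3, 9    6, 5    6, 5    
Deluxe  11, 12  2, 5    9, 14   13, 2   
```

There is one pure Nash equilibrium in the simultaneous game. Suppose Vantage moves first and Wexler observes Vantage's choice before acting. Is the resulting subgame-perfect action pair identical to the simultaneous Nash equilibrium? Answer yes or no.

no

Work backward from Wexler's decision.
- Basic → Wexler plays P1 (best of 10, 9, 5, 5); Vantage gets 10.
- Deluxe → Wexler plays P3 (best of 12, 5, 14, 2); Vantage gets 9.
Maximizing over 10, 9, Vantage chooses Basic. Subgame-perfect outcome: (Basic, P1) with payoffs (10, 10).
Under simultaneous play:
Vantage's best replies: P1→Deluxe; P2→Basic; P3→Deluxe; P4→Deluxe.
Wexler's best replies: Basic→P1; Deluxe→P3.
Only (Deluxe, P3) has each player best-responding; Nash payoffs (9, 14).
Sequential outcome (Basic, P1) differs from the Nash profile (Deluxe, P3).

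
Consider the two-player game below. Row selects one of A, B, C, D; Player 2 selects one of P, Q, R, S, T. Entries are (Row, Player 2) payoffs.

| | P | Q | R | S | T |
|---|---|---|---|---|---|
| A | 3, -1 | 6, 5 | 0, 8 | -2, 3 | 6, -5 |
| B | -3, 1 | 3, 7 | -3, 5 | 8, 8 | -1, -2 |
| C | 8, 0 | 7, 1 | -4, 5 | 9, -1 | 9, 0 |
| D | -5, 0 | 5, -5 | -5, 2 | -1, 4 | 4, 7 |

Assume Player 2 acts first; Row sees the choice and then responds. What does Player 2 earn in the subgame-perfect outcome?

Row best-responds to each possible Player 2 move:
- P: Row compares 3, -3, 8, -5 and picks C; Player 2 would get 0.
- Q: Row compares 6, 3, 7, 5 and picks C; Player 2 would get 1.
- R: Row compares 0, -3, -4, -5 and picks A; Player 2 would get 8.
- S: Row compares -2, 8, 9, -1 and picks C; Player 2 would get -1.
- T: Row compares 6, -1, 9, 4 and picks C; Player 2 would get 0.
Player 2's induced payoffs are 0, 1, 8, -1, 0, so Player 2 commits to R. Subgame-perfect outcome: (A, R) with payoffs (0, 8).

8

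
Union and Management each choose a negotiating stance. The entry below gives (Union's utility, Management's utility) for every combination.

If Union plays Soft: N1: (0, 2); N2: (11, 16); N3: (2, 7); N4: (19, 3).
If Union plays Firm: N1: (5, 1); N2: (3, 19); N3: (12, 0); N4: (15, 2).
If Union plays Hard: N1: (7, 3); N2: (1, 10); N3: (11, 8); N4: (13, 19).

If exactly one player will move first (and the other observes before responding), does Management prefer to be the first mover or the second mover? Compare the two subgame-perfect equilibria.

If Union leads: Management's best replies are Soft→N2, Firm→N2, Hard→N4; Union's induced payoffs 11, 3, 13; outcome (Hard, N4), payoffs (13, 19).
If Management leads: Union's best replies are N1→Hard, N2→Soft, N3→Firm, N4→Soft; Management's induced payoffs 3, 16, 0, 3; outcome (Soft, N2), payoffs (11, 16).
Management gets 16 moving first and 19 moving second, so Management prefers to move second.

second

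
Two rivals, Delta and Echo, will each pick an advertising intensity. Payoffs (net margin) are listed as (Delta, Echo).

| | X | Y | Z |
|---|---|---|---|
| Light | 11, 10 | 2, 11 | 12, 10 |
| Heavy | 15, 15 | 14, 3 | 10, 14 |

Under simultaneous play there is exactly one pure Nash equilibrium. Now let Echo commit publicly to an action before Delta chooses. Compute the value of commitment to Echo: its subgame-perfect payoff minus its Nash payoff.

0

Solve by backward induction (Echo leads).
- X: BR = Heavy, leader payoff 15.
- Y: BR = Heavy, leader payoff 3.
- Z: BR = Light, leader payoff 10.
Echo's induced payoffs are 15, 3, 10, so Echo commits to X. Subgame-perfect outcome: (Heavy, X) with payoffs (15, 15).
For the simultaneous game, intersect best replies.
Delta's best replies: X→Heavy; Y→Heavy; Z→Light.
Echo's best replies: Light→Y; Heavy→X.
Only (Heavy, X) has each player best-responding; Nash payoffs (15, 15).
Echo's commitment gain: 15 − 15 = 0.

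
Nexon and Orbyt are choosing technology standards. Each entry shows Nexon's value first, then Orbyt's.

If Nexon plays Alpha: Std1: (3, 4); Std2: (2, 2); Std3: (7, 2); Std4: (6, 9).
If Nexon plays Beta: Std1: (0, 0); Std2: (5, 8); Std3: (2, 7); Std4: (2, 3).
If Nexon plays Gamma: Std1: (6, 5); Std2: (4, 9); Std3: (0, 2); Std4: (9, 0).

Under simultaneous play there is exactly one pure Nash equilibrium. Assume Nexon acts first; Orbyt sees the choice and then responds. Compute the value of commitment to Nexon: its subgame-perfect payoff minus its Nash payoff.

1

Orbyt best-responds to each possible Nexon move:
- Alpha: BR = Std4, leader payoff 6.
- Beta: BR = Std2, leader payoff 5.
- Gamma: BR = Std2, leader payoff 4.
Nexon's induced payoffs are 6, 5, 4, so Nexon commits to Alpha. Subgame-perfect outcome: (Alpha, Std4) with payoffs (6, 9).
Now find the simultaneous Nash equilibrium.
Nexon's best replies: Std1→Gamma; Std2→Beta; Std3→Alpha; Std4→Gamma.
Orbyt's best replies: Alpha→Std4; Beta→Std2; Gamma→Std2.
Only (Beta, Std2) has each player best-responding; Nash payoffs (5, 8).
Nexon's commitment gain: 6 − 5 = 1.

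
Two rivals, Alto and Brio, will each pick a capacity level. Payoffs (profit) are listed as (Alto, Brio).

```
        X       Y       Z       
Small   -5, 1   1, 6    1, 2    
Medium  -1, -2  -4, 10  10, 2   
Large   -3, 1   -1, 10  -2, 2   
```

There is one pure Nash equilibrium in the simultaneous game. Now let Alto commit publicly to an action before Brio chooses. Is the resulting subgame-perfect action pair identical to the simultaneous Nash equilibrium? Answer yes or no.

Solve by backward induction (Alto leads).
- Small: Brio compares 1, 6, 2 and picks Y; Alto would get 1.
- Medium: Brio compares -2, 10, 2 and picks Y; Alto would get -4.
- Large: Brio compares 1, 10, 2 and picks Y; Alto would get -1.
Alto's induced payoffs are 1, -4, -1, so Alto commits to Small. Subgame-perfect outcome: (Small, Y) with payoffs (1, 6).
Now find the simultaneous Nash equilibrium.
Alto's best replies: X→Medium; Y→Small; Z→Medium.
Brio's best replies: Small→Y; Medium→Y; Large→Y.
Only (Small, Y) has each player best-responding; Nash payoffs (1, 6).
Sequential outcome (Small, Y) coincides with the Nash profile (Small, Y).

yes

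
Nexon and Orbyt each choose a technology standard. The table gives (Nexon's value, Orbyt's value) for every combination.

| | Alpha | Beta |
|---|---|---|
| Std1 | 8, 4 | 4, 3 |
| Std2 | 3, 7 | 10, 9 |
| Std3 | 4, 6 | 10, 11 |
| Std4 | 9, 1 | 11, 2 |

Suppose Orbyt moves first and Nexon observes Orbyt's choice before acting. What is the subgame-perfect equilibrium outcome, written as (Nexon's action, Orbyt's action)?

Nexon best-responds to each possible Orbyt move:
- Alpha: BR = Std4, leader payoff 1.
- Beta: BR = Std4, leader payoff 2.
Among 1, 2, the best is 2 at Beta. Subgame-perfect outcome: (Std4, Beta) with payoffs (11, 2).

(Std4, Beta)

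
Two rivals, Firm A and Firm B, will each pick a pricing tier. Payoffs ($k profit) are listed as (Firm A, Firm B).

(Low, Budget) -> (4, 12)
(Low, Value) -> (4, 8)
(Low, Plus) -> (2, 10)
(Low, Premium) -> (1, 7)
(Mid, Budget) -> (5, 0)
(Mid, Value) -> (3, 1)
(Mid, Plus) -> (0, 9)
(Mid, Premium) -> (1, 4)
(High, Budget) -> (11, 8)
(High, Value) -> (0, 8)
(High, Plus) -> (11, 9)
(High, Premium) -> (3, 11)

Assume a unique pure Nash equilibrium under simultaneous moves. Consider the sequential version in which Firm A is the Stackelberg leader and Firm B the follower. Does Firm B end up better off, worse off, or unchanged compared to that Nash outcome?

better off

Solve by backward induction (Firm A leads).
- Low: Firm B compares 12, 8, 10, 7 and picks Budget; Firm A would get 4.
- Mid: Firm B compares 0, 1, 9, 4 and picks Plus; Firm A would get 0.
- High: Firm B compares 8, 8, 9, 11 and picks Premium; Firm A would get 3.
Maximizing over 4, 0, 3, Firm A chooses Low. Subgame-perfect outcome: (Low, Budget) with payoffs (4, 12).
For the simultaneous game, intersect best replies.
Firm A's best replies: Budget→High; Value→Low; Plus→High; Premium→High.
Firm B's best replies: Low→Budget; Mid→Plus; High→Premium.
The unique mutual best reply is (High, Premium), giving (3, 11).
Firm B earns 12 sequentially versus 11 at the Nash outcome: better off.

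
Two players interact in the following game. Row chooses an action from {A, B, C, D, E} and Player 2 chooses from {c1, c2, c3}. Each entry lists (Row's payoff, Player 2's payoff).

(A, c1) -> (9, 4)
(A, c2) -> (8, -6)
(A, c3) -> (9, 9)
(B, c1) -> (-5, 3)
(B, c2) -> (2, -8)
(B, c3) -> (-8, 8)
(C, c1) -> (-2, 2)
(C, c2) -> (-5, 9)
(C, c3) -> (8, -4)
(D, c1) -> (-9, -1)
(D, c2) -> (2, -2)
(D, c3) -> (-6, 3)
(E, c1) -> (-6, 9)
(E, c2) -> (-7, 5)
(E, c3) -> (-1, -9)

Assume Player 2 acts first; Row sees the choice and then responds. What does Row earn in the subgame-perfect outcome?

Work backward from Row's decision.
- c1 → Row plays A (best of 9, -5, -2, -9, -6); Player 2 gets 4.
- c2 → Row plays A (best of 8, 2, -5, 2, -7); Player 2 gets -6.
- c3 → Row plays A (best of 9, -8, 8, -6, -1); Player 2 gets 9.
Maximizing over 4, -6, 9, Player 2 chooses c3. Subgame-perfect outcome: (A, c3) with payoffs (9, 9).

9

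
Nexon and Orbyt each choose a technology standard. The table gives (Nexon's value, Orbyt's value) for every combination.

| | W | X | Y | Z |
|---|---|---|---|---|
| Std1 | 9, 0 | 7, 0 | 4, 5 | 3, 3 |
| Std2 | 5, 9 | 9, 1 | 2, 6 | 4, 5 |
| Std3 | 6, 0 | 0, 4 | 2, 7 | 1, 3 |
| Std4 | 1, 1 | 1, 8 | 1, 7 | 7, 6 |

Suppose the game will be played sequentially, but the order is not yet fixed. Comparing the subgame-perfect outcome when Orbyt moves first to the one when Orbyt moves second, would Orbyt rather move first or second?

second

If Nexon leads: Orbyt's best replies are Std1→Y, Std2→W, Std3→Y, Std4→X; Nexon's induced payoffs 4, 5, 2, 1; outcome (Std2, W), payoffs (5, 9).
If Orbyt leads: Nexon's best replies are W→Std1, X→Std2, Y→Std1, Z→Std4; Orbyt's induced payoffs 0, 1, 5, 6; outcome (Std4, Z), payoffs (7, 6).
Orbyt gets 6 moving first and 9 moving second, so Orbyt prefers to move second.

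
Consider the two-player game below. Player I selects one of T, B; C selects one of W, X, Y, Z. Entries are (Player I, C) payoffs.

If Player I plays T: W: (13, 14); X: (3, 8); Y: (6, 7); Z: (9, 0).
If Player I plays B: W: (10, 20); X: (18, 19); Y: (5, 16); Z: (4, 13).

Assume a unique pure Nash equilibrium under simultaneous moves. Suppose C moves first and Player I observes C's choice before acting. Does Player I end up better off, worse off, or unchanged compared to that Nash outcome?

better off

Player I best-responds to each possible C move:
- W: BR = T, leader payoff 14.
- X: BR = B, leader payoff 19.
- Y: BR = T, leader payoff 7.
- Z: BR = T, leader payoff 0.
Maximizing over 14, 19, 7, 0, C chooses X. Subgame-perfect outcome: (B, X) with payoffs (18, 19).
For the simultaneous game, intersect best replies.
Player I's best replies: W→T; X→B; Y→T; Z→T.
C's best replies: T→W; B→W.
The unique mutual best reply is (T, W), giving (13, 14).
Player I earns 18 sequentially versus 13 at the Nash outcome: better off.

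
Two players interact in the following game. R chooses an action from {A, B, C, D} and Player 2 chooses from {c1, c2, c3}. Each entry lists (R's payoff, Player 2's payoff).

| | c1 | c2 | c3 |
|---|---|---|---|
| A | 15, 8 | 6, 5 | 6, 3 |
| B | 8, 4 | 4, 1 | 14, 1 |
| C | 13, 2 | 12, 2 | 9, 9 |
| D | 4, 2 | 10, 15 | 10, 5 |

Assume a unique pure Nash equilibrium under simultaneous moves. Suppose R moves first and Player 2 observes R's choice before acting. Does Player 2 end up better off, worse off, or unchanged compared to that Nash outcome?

unchanged

Backward induction with R moving first.
- A: BR = c1, leader payoff 15.
- B: BR = c1, leader payoff 8.
- C: BR = c3, leader payoff 9.
- D: BR = c2, leader payoff 10.
R's induced payoffs are 15, 8, 9, 10, so R commits to A. Subgame-perfect outcome: (A, c1) with payoffs (15, 8).
Now find the simultaneous Nash equilibrium.
R's best replies: c1→A; c2→C; c3→B.
Player 2's best replies: A→c1; B→c1; C→c3; D→c2.
Only (A, c1) has each player best-responding; Nash payoffs (15, 8).
Player 2 earns 8 sequentially versus 8 at the Nash outcome: unchanged.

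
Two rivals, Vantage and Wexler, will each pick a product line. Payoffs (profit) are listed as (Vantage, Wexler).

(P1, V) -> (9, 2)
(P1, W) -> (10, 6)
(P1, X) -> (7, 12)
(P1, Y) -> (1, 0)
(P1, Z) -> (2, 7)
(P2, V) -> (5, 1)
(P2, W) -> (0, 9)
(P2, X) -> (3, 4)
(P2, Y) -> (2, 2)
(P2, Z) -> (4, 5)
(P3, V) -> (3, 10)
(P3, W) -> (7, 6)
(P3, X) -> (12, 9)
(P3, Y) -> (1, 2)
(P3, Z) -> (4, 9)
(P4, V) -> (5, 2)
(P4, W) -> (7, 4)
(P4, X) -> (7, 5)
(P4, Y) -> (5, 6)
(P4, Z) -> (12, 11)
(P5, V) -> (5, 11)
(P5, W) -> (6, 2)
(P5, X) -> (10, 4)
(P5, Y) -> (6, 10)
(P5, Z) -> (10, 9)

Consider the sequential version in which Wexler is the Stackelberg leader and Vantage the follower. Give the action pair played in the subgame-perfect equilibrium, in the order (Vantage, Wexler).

Work backward from Vantage's decision.
- V: BR = P1, leader payoff 2.
- W: BR = P1, leader payoff 6.
- X: BR = P3, leader payoff 9.
- Y: BR = P5, leader payoff 10.
- Z: BR = P4, leader payoff 11.
Among 2, 6, 9, 10, 11, the best is 11 at Z. Subgame-perfect outcome: (P4, Z) with payoffs (12, 11).

(P4, Z)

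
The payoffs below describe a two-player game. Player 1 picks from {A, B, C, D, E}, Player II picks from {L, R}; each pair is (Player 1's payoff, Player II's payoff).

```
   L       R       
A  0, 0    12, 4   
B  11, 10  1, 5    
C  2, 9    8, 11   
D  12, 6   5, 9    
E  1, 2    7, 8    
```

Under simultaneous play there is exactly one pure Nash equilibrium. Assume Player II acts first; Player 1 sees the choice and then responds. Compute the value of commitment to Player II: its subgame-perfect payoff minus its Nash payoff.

Backward induction with Player II moving first.
- L → Player 1 plays D (best of 0, 11, 2, 12, 1); Player II gets 6.
- R → Player 1 plays A (best of 12, 1, 8, 5, 7); Player II gets 4.
Maximizing over 6, 4, Player II chooses L. Subgame-perfect outcome: (D, L) with payoffs (12, 6).
Now find the simultaneous Nash equilibrium.
Player 1's best replies: L→D; R→A.
Player II's best replies: A→R; B→L; C→R; D→R; E→R.
The unique mutual best reply is (A, R), giving (12, 4).
Player II's commitment gain: 6 − 4 = 2.

2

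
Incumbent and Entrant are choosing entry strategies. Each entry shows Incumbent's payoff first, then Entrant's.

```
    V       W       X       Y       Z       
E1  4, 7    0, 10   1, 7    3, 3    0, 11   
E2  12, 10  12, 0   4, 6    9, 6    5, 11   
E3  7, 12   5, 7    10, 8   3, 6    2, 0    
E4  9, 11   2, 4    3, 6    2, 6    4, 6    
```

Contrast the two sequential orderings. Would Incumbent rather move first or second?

first

If Incumbent leads: Entrant's best replies are E1→Z, E2→Z, E3→V, E4→V; Incumbent's induced payoffs 0, 5, 7, 9; outcome (E4, V), payoffs (9, 11).
If Entrant leads: Incumbent's best replies are V→E2, W→E2, X→E3, Y→E2, Z→E2; Entrant's induced payoffs 10, 0, 8, 6, 11; outcome (E2, Z), payoffs (5, 11).
Incumbent gets 9 moving first and 5 moving second, so Incumbent prefers to move first.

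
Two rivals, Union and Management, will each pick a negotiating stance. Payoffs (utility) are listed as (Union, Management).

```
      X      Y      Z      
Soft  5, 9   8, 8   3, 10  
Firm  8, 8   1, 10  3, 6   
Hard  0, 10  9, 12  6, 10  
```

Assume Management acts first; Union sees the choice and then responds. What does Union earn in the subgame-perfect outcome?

Solve by backward induction (Management leads).
- X: Union compares 5, 8, 0 and picks Firm; Management would get 8.
- Y: Union compares 8, 1, 9 and picks Hard; Management would get 12.
- Z: Union compares 3, 3, 6 and picks Hard; Management would get 10.
Management's induced payoffs are 8, 12, 10, so Management commits to Y. Subgame-perfect outcome: (Hard, Y) with payoffs (9, 12).

9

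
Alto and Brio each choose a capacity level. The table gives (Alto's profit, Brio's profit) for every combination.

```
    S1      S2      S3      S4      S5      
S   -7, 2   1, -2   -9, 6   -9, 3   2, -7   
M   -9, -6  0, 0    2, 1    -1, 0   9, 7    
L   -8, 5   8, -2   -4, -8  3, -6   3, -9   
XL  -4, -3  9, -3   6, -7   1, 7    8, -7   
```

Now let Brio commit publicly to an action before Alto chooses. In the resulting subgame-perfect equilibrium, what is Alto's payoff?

9

Backward induction with Brio moving first.
- S1: Alto compares -7, -9, -8, -4 and picks XL; Brio would get -3.
- S2: Alto compares 1, 0, 8, 9 and picks XL; Brio would get -3.
- S3: Alto compares -9, 2, -4, 6 and picks XL; Brio would get -7.
- S4: Alto compares -9, -1, 3, 1 and picks L; Brio would get -6.
- S5: Alto compares 2, 9, 3, 8 and picks M; Brio would get 7.
Maximizing over -3, -3, -7, -6, 7, Brio chooses S5. Subgame-perfect outcome: (M, S5) with payoffs (9, 7).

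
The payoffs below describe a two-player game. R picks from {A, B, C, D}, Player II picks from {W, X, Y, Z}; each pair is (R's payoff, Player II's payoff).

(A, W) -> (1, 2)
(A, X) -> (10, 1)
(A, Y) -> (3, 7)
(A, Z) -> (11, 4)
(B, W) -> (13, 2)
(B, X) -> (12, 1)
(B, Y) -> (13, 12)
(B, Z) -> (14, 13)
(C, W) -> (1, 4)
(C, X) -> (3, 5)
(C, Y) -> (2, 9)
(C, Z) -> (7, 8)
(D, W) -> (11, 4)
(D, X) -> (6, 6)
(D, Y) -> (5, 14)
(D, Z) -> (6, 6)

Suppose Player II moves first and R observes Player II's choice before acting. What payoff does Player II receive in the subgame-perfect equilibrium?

13

Backward induction with Player II moving first.
- W → R plays B (best of 1, 13, 1, 11); Player II gets 2.
- X → R plays B (best of 10, 12, 3, 6); Player II gets 1.
- Y → R plays B (best of 3, 13, 2, 5); Player II gets 12.
- Z → R plays B (best of 11, 14, 7, 6); Player II gets 13.
Maximizing over 2, 1, 12, 13, Player II chooses Z. Subgame-perfect outcome: (B, Z) with payoffs (14, 13).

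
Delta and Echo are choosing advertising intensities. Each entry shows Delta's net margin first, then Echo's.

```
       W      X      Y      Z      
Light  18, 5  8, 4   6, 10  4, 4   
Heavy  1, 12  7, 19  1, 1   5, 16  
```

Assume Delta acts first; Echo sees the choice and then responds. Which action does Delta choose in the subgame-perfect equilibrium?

Heavy

Work backward from Echo's decision.
- Light: BR = Y, leader payoff 6.
- Heavy: BR = X, leader payoff 7.
Maximizing over 6, 7, Delta chooses Heavy. Subgame-perfect outcome: (Heavy, X) with payoffs (7, 19).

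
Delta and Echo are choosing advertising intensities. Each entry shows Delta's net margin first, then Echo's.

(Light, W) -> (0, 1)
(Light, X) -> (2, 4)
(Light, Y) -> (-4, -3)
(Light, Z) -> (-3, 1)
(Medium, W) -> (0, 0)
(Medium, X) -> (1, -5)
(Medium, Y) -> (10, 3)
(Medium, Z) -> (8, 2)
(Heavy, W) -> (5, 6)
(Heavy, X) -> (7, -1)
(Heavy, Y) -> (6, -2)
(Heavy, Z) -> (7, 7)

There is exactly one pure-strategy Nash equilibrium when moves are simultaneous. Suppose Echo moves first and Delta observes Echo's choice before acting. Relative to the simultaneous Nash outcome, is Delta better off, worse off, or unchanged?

worse off

Backward induction with Echo moving first.
- W → Delta plays Heavy (best of 0, 0, 5); Echo gets 6.
- X → Delta plays Heavy (best of 2, 1, 7); Echo gets -1.
- Y → Delta plays Medium (best of -4, 10, 6); Echo gets 3.
- Z → Delta plays Medium (best of -3, 8, 7); Echo gets 2.
Among 6, -1, 3, 2, the best is 6 at W. Subgame-perfect outcome: (Heavy, W) with payoffs (5, 6).
Now find the simultaneous Nash equilibrium.
Delta's best replies: W→Heavy; X→Heavy; Y→Medium; Z→Medium.
Echo's best replies: Light→X; Medium→Y; Heavy→Z.
The unique mutual best reply is (Medium, Y), giving (10, 3).
Delta earns 5 sequentially versus 10 at the Nash outcome: worse off.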